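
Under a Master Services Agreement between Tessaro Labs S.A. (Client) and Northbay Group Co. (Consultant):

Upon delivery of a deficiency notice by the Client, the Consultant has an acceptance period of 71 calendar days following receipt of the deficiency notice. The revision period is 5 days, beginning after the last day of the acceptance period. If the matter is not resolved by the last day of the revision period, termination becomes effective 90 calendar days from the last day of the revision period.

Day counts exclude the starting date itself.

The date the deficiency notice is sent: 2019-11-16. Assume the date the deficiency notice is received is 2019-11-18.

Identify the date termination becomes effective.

Adding 71 calendar days to 2019-11-18 gives 2020-01-28, which is the last day of the acceptance period.
Adding 5 calendar days to 2020-01-28 gives 2020-02-02, which is the last day of the revision period.
The date termination becomes effective: 90 calendar days after 2020-02-02 is 2020-05-02.

2020-05-02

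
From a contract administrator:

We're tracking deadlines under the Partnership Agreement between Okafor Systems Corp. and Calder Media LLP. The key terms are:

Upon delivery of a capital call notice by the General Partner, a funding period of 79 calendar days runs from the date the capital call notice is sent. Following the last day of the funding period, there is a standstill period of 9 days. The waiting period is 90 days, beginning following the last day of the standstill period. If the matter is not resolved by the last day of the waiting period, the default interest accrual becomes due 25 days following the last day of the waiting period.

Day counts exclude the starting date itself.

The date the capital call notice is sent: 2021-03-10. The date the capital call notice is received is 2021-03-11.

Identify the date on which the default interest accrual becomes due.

2021-09-29

The last day of the funding period: 2021-03-10 + 79 days = 2021-05-28.
The last day of the standstill period: 9 calendar days after 2021-05-28 is 2021-06-06.
The last day of the waiting period: 2021-06-06 + 90 days = 2021-09-04.
The date on which the default interest accrual becomes due: 25 calendar days after 2021-09-04 is 2021-09-29.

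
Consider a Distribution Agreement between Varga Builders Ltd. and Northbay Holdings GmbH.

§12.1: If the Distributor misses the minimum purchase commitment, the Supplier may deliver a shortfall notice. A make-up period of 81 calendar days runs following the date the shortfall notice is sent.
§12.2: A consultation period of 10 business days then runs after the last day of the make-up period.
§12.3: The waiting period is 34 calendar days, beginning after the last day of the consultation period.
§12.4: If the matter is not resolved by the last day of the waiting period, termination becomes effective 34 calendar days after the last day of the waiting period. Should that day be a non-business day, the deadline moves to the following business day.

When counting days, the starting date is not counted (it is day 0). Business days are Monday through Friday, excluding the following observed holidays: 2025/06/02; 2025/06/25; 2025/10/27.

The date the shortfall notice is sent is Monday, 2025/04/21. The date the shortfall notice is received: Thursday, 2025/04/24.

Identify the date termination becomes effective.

The last day of the make-up period: 2025/04/21 + 81 days = 2025/07/11.
The last day of the consultation period: counting 10 business days from Friday, 2025/07/11 (Jul 14, Jul 15, Jul 16, Jul 17, Jul 18, Jul 21, Jul 22, Jul 23, Jul 24, Jul 25, skipping weekends) reaches Friday, 2025/07/25.
The last day of the waiting period: 34 calendar days after 2025/07/25 is 2025/08/28.
Adding 34 calendar days to 2025/08/28 gives 2025/10/01, which is the date termination becomes effective. 2025/10/01 is a Wednesday and is not a listed holiday, so no roll-forward applies.

2025/10/01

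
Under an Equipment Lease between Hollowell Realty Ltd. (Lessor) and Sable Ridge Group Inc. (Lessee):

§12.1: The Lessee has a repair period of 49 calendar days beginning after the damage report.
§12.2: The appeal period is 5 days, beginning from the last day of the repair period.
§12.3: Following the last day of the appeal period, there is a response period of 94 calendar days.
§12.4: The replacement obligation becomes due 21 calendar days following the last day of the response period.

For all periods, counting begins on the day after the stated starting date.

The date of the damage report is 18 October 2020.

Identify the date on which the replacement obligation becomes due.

5 April 2021

The last day of the repair period: 18 October 2020 + 49 days = 6 December 2020.
The last day of the appeal period: 6 December 2020 + 5 days = 11 December 2020.
Adding 94 calendar days to 11 December 2020 gives 15 March 2021, which is the last day of the response period.
The date on which the replacement obligation becomes due: 15 March 2021 + 21 days = 5 April 2021.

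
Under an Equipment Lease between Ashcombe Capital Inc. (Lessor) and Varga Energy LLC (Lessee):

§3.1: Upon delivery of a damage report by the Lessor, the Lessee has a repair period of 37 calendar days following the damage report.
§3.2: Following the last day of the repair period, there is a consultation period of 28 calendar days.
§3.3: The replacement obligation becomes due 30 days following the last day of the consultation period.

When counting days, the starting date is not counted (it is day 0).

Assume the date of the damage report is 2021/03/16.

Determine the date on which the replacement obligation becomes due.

The last day of the repair period: 2021/03/16 + 37 days = 2021/04/22.
Adding 28 calendar days to 2021/04/22 gives 2021/05/20, which is the last day of the consultation period.
The date on which the replacement obligation becomes due: 30 calendar days after 2021/05/20 is 2021/06/19.

2021/06/19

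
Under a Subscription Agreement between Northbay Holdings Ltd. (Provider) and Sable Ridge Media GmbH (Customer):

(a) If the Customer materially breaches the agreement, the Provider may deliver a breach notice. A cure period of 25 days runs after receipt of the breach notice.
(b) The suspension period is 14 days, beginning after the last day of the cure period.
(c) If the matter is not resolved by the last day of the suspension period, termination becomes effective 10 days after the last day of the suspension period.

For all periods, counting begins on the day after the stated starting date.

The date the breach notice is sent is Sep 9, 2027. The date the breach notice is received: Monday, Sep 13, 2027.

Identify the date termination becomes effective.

Nov 1, 2027

The last day of the cure period: Sep 13, 2027 + 25 days = Oct 8, 2027.
Adding 14 calendar days to Oct 8, 2027 gives Oct 22, 2027, which is the last day of the suspension period.
Adding 10 calendar days to Oct 22, 2027 gives Nov 1, 2027, which is the date termination becomes effective.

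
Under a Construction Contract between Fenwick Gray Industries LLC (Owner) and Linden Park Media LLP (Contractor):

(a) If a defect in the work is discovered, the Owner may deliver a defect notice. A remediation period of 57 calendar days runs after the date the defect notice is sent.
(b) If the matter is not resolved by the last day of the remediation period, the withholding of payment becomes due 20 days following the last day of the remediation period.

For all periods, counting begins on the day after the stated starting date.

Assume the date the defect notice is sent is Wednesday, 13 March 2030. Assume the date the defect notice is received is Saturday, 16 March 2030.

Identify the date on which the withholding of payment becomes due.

29 May 2030

The last day of the remediation period: 13 March 2030 + 57 days = 9 May 2030.
Adding 20 calendar days to 9 May 2030 gives 29 May 2030, which is the date on which the withholding of payment becomes due.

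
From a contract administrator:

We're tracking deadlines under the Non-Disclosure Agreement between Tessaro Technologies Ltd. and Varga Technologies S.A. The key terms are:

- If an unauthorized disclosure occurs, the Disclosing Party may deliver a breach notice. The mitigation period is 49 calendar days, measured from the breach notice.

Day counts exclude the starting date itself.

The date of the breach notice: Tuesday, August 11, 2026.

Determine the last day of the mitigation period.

The last day of the mitigation period: August 11, 2026 + 49 days = September 29, 2026.

September 29, 2026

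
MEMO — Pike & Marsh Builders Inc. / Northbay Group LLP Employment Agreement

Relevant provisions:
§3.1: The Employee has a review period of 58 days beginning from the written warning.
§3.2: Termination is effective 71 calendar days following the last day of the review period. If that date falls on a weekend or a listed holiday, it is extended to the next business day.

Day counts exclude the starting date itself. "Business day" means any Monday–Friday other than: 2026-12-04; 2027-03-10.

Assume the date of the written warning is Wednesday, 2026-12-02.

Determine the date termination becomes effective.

2027-04-12

The last day of the review period: 58 calendar days after 2026-12-02 is 2027-01-29.
The date termination becomes effective: 71 calendar days after 2027-01-29 is 2027-04-10. That falls on a Saturday, so it rolls to the next business day, Monday, 2027-04-12.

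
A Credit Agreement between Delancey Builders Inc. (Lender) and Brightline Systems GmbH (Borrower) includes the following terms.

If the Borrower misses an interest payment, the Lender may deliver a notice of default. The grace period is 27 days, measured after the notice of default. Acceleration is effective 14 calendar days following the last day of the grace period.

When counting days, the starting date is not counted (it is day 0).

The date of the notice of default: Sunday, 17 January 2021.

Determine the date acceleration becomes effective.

27 February 2021

The last day of the grace period: 27 calendar days after 17 January 2021 is 13 February 2021.
Adding 14 calendar days to 13 February 2021 gives 27 February 2021, which is the date acceleration becomes effective.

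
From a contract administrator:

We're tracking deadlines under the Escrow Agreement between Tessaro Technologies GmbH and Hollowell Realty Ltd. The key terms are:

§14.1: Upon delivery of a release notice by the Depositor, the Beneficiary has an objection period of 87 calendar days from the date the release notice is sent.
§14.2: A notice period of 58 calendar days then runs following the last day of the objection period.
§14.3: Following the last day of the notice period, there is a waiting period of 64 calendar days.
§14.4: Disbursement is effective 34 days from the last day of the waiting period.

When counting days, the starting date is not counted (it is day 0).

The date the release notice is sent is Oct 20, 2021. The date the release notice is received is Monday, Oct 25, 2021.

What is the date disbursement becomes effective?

Jun 20, 2022

Adding 87 calendar days to Oct 20, 2021 gives Jan 15, 2022, which is the last day of the objection period.
Adding 58 calendar days to Jan 15, 2022 gives Mar 14, 2022, which is the last day of the notice period.
The last day of the waiting period: Mar 14, 2022 + 64 days = May 17, 2022.
The date disbursement becomes effective: May 17, 2022 + 34 days = Jun 20, 2022.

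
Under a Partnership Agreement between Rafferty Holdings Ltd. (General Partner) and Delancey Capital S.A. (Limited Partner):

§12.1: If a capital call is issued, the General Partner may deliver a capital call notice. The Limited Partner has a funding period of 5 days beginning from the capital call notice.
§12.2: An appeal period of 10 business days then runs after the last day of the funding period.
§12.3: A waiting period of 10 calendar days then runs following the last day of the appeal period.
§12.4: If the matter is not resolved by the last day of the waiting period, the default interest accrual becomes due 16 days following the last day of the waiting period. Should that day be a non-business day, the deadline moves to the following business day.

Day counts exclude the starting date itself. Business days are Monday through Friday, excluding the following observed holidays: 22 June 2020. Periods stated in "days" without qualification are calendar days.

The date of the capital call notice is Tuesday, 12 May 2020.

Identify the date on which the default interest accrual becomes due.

24 June 2020

Adding 5 calendar days to 12 May 2020 gives 17 May 2020, which is the last day of the funding period.
The last day of the appeal period: counting 10 business days from Sunday, 17 May 2020 (May 18, May 19, May 20, May 21, May 22, May 25, May 26, May 27, May 28, May 29, skipping weekends) reaches Friday, 29 May 2020.
Adding 10 calendar days to 29 May 2020 gives 8 June 2020, which is the last day of the waiting period.
Adding 16 calendar days to 8 June 2020 gives 24 June 2020, which is the date on which the default interest accrual becomes due. 24 June 2020 is a Wednesday and is not a listed holiday, so no roll-forward applies.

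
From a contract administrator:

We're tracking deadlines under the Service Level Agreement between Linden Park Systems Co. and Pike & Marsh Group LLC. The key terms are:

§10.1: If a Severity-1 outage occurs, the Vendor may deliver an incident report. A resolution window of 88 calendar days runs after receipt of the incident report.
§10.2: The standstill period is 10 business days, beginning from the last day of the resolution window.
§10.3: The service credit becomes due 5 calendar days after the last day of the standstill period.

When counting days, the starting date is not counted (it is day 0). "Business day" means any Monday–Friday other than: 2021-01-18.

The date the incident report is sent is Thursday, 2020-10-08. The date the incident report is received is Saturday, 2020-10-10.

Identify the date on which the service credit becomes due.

2021-01-26

The last day of the resolution window: 2020-10-10 + 88 days = 2021-01-06.
The last day of the standstill period: counting 10 business days from Wednesday, 2021-01-06 (Jan 7, Jan 8, Jan 11, Jan 12, Jan 13, Jan 14, Jan 15, Jan 19, Jan 20, Jan 21, skipping weekends and the listed holiday on Jan 18) reaches Thursday, 2021-01-21.
The date on which the service credit becomes due: 5 calendar days after 2021-01-21 is 2021-01-26.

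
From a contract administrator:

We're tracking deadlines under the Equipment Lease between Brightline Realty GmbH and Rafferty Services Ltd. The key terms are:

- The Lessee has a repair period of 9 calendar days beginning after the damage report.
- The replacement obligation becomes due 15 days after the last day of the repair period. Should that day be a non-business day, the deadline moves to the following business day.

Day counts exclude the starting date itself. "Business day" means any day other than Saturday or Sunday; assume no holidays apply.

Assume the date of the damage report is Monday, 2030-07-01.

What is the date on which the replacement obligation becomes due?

Adding 9 calendar days to 2030-07-01 gives 2030-07-10, which is the last day of the repair period.
The date on which the replacement obligation becomes due: 15 calendar days after 2030-07-10 is 2030-07-25. 2030-07-25 is a Thursday, so no roll-forward applies.

2030-07-25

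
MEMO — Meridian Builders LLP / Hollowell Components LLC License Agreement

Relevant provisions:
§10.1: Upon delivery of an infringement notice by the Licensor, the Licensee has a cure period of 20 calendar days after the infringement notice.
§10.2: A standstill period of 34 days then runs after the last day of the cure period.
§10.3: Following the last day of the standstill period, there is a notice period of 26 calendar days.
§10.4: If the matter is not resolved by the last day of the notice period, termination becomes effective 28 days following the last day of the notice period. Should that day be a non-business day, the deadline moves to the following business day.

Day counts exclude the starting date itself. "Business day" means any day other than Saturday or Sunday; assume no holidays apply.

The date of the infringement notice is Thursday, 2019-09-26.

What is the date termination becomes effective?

The last day of the cure period: 20 calendar days after 2019-09-26 is 2019-10-16.
The last day of the standstill period: 2019-10-16 + 34 days = 2019-11-19.
Adding 26 calendar days to 2019-11-19 gives 2019-12-15, which is the last day of the notice period.
Adding 28 calendar days to 2019-12-15 gives 2020-01-12, which is the date termination becomes effective. That falls on a Sunday, so it rolls to the next business day, Monday, 2020-01-13.

2020-01-13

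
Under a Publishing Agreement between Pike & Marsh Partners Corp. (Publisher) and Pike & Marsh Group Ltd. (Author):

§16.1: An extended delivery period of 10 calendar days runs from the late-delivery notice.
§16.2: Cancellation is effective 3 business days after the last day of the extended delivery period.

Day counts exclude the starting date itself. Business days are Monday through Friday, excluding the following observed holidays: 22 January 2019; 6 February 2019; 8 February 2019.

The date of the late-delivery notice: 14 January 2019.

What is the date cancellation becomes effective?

29 January 2019

Adding 10 calendar days to 14 January 2019 gives 24 January 2019, which is the last day of the extended delivery period.
The date cancellation becomes effective: 3 business days after Thursday, 24 January 2019, skipping weekends — Jan 25, Jan 28, Jan 29 — lands on Tuesday, 29 January 2019.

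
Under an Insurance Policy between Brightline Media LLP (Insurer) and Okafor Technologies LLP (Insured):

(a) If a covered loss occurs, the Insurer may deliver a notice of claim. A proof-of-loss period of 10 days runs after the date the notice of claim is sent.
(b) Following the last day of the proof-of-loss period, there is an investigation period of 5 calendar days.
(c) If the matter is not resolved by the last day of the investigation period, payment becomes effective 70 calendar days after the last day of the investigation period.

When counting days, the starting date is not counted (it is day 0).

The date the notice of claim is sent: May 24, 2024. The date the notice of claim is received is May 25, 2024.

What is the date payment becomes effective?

August 17, 2024

Adding 10 calendar days to May 24, 2024 gives June 3, 2024, which is the last day of the proof-of-loss period.
Adding 5 calendar days to June 3, 2024 gives June 8, 2024, which is the last day of the investigation period.
The date payment becomes effective: June 8, 2024 + 70 days = August 17, 2024.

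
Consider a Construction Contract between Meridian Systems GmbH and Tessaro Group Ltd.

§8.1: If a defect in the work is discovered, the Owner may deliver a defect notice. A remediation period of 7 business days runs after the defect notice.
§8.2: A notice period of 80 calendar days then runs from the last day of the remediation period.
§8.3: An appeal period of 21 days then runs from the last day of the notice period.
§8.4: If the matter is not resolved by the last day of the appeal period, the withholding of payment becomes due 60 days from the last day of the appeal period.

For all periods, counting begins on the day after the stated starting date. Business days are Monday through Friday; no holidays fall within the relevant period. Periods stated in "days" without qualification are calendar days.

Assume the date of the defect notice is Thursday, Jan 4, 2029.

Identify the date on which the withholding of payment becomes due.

Jun 25, 2029

The last day of the remediation period: counting 7 business days from Thursday, Jan 4, 2029 (Jan 5, Jan 8, Jan 9, Jan 10, Jan 11, Jan 12, Jan 15, skipping weekends) reaches Monday, Jan 15, 2029.
The last day of the notice period: Jan 15, 2029 + 80 days = Apr 5, 2029.
The last day of the appeal period: Apr 5, 2029 + 21 days = Apr 26, 2029.
The date on which the withholding of payment becomes due: Apr 26, 2029 + 60 days = Jun 25, 2029.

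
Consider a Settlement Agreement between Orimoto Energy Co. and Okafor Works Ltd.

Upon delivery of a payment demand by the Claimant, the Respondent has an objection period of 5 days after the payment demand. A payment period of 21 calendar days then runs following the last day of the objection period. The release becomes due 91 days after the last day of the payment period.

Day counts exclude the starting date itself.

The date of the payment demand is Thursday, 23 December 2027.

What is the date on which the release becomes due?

The last day of the objection period: 5 calendar days after 23 December 2027 is 28 December 2027.
The last day of the payment period: 28 December 2027 + 21 days = 18 January 2028.
Adding 91 calendar days to 18 January 2028 gives 18 April 2028, which is the date on which the release becomes due.

18 April 2028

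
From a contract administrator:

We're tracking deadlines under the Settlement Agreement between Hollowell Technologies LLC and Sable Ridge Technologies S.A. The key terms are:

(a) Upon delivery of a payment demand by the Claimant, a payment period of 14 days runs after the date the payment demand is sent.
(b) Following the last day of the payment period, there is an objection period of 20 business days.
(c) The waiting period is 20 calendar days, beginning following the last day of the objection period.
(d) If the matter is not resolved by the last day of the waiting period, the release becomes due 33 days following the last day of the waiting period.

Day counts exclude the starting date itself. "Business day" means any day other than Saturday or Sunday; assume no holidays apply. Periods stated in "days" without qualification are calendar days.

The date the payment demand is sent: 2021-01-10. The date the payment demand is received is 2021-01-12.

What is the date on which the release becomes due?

2021-04-13

Adding 14 calendar days to 2021-01-10 gives 2021-01-24, which is the last day of the payment period.
The last day of the objection period: 20 business days after Sunday, 2021-01-24, skipping weekends — Jan 25, Jan 26, Jan 27, Jan 28, …, Feb 17, Feb 18, Feb 19 — lands on Friday, 2021-02-19.
The last day of the waiting period: 2021-02-19 + 20 days = 2021-03-11.
Adding 33 calendar days to 2021-03-11 gives 2021-04-13, which is the date on which the release becomes due.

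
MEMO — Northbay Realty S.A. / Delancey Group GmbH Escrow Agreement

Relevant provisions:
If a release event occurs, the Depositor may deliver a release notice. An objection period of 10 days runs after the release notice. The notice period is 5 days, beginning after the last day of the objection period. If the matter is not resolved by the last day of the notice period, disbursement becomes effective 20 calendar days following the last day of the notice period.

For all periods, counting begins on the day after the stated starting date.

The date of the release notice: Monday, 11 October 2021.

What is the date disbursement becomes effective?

15 November 2021

The last day of the objection period: 11 October 2021 + 10 days = 21 October 2021.
The last day of the notice period: 21 October 2021 + 5 days = 26 October 2021.
The date disbursement becomes effective: 26 October 2021 + 20 days = 15 November 2021.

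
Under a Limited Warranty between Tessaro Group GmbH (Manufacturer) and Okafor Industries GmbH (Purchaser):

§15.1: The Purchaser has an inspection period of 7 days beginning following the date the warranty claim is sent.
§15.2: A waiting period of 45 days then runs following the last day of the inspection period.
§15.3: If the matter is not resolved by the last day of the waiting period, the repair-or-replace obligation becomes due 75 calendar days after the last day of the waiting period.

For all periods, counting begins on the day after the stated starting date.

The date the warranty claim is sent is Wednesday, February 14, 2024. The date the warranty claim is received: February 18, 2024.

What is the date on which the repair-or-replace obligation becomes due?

June 20, 2024

The last day of the inspection period: February 14, 2024 + 7 days = February 21, 2024.
The last day of the waiting period: 45 calendar days after February 21, 2024 is April 6, 2024.
The date on which the repair-or-replace obligation becomes due: April 6, 2024 + 75 days = June 20, 2024.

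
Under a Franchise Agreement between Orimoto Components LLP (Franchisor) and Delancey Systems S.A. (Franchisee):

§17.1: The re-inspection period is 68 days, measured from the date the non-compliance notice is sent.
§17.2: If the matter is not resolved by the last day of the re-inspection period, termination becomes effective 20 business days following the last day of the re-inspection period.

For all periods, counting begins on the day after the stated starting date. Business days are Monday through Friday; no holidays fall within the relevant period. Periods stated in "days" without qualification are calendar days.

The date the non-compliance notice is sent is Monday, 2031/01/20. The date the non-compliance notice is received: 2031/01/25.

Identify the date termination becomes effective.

Adding 68 calendar days to 2031/01/20 gives 2031/03/29, which is the last day of the re-inspection period.
From Saturday, 2031/03/29, 20 business days (Mar 31, Apr 1, Apr 2, Apr 3, …, Apr 23, Apr 24, Apr 25, skipping weekends) brings us to Friday, 2031/04/25, which is the date termination becomes effective.

2031/04/25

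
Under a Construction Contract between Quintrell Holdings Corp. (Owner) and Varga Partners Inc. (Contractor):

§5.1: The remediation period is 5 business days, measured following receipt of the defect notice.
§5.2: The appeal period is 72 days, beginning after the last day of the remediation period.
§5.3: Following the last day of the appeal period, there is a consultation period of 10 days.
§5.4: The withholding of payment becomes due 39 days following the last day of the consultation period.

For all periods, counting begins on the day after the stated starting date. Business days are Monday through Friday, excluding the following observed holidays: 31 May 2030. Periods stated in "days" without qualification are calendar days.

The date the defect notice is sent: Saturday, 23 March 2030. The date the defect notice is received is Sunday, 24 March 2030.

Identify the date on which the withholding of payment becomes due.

28 July 2030

The last day of the remediation period: 5 business days after Sunday, 24 March 2030, skipping weekends — Mar 25, Mar 26, Mar 27, Mar 28, Mar 29 — lands on Friday, 29 March 2030.
Adding 72 calendar days to 29 March 2030 gives 9 June 2030, which is the last day of the appeal period.
Adding 10 calendar days to 9 June 2030 gives 19 June 2030, which is the last day of the consultation period.
The date on which the withholding of payment becomes due: 19 June 2030 + 39 days = 28 July 2030.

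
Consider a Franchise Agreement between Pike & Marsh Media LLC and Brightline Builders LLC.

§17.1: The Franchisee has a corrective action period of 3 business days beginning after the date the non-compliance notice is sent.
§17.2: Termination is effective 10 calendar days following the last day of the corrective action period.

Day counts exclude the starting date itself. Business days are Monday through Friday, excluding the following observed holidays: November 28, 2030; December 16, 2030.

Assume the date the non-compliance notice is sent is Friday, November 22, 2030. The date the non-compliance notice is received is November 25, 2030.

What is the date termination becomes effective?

The last day of the corrective action period: counting 3 business days from Friday, November 22, 2030 (Nov 25, Nov 26, Nov 27, skipping weekends) reaches Wednesday, November 27, 2030.
The date termination becomes effective: November 27, 2030 + 10 days = December 7, 2030.

December 7, 2030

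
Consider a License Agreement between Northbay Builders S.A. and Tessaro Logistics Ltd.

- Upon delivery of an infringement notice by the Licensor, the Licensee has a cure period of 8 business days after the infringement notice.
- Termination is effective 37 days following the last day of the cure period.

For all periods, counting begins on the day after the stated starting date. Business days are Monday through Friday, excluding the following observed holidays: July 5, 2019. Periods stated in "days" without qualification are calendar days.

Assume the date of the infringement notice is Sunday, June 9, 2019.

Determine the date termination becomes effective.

The last day of the cure period: 8 business days after Sunday, June 9, 2019, skipping weekends — Jun 10, Jun 11, Jun 12, Jun 13, Jun 14, Jun 17, Jun 18, Jun 19 — lands on Wednesday, June 19, 2019.
The date termination becomes effective: 37 calendar days after June 19, 2019 is July 26, 2019.

July 26, 2019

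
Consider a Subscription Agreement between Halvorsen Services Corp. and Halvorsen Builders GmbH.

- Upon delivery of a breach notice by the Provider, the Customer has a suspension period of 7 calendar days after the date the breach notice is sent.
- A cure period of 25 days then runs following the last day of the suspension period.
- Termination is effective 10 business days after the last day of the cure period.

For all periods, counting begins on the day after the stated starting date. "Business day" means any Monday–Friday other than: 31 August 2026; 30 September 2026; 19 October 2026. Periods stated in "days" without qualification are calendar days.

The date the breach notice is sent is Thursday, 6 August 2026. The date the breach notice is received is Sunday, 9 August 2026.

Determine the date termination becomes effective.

21 September 2026

The last day of the suspension period: 7 calendar days after 6 August 2026 is 13 August 2026.
The last day of the cure period: 13 August 2026 + 25 days = 7 September 2026.
From Monday, 7 September 2026, 10 business days (Sep 8, Sep 9, Sep 10, Sep 11, Sep 14, Sep 15, Sep 16, Sep 17, Sep 18, Sep 21, skipping weekends) brings us to Monday, 21 September 2026, which is the date termination becomes effective.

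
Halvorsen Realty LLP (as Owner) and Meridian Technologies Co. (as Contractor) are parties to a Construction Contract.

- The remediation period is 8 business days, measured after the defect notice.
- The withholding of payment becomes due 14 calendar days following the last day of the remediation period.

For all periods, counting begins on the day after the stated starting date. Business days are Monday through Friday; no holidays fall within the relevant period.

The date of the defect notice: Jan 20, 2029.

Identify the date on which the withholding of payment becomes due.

Feb 14, 2029

The last day of the remediation period: counting 8 business days from Saturday, Jan 20, 2029 (Jan 22, Jan 23, Jan 24, Jan 25, Jan 26, Jan 29, Jan 30, Jan 31, skipping weekends) reaches Wednesday, Jan 31, 2029.
Adding 14 calendar days to Jan 31, 2029 gives Feb 14, 2029, which is the date on which the withholding of payment becomes due.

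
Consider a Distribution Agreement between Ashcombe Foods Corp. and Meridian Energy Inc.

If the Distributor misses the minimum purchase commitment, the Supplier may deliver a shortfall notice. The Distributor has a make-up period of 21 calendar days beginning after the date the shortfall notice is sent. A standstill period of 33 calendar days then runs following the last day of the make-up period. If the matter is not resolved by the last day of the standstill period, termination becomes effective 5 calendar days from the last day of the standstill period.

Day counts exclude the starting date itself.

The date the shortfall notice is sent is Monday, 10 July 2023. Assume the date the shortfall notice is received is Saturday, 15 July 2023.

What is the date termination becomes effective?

Adding 21 calendar days to 10 July 2023 gives 31 July 2023, which is the last day of the make-up period.
The last day of the standstill period: 33 calendar days after 31 July 2023 is 2 September 2023.
Adding 5 calendar days to 2 September 2023 gives 7 September 2023, which is the date termination becomes effective.

7 September 2023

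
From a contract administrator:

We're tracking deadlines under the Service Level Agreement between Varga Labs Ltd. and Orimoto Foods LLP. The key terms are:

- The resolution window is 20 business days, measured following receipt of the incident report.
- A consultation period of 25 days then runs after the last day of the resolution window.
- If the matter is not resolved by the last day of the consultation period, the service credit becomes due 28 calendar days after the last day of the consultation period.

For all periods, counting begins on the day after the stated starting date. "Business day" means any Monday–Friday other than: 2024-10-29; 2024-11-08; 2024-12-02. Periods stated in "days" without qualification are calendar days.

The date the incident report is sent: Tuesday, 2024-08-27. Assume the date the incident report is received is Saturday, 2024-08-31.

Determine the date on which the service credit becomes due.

From Saturday, 2024-08-31, 20 business days (Sep 2, Sep 3, Sep 4, Sep 5, …, Sep 25, Sep 26, Sep 27, skipping weekends) brings us to Friday, 2024-09-27, which is the last day of the resolution window.
Adding 25 calendar days to 2024-09-27 gives 2024-10-22, which is the last day of the consultation period.
Adding 28 calendar days to 2024-10-22 gives 2024-11-19, which is the date on which the service credit becomes due.

2024-11-19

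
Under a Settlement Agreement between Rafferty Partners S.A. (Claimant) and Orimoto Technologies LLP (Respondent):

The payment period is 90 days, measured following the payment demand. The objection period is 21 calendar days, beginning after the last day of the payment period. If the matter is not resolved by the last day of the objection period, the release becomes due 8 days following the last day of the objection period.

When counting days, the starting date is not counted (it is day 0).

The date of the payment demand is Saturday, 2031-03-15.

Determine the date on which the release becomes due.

2031-07-12

The last day of the payment period: 2031-03-15 + 90 days = 2031-06-13.
The last day of the objection period: 21 calendar days after 2031-06-13 is 2031-07-04.
The date on which the release becomes due: 2031-07-04 + 8 days = 2031-07-12.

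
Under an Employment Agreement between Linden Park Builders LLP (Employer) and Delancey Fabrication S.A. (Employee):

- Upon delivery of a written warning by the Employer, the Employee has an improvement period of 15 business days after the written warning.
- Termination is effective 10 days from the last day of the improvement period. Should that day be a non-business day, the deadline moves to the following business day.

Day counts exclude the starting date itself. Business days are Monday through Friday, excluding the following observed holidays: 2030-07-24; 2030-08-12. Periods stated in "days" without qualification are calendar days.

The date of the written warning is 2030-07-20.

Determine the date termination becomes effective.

The last day of the improvement period: 15 business days after Saturday, 2030-07-20, skipping weekends and the listed holidays on Jul 24, Aug 12 — Jul 22, Jul 23, Jul 25, Jul 26, …, Aug 8, Aug 9, Aug 13 — lands on Tuesday, 2030-08-13.
The date termination becomes effective: 10 calendar days after 2030-08-13 is 2030-08-23. 2030-08-23 is a Friday and is not a listed holiday, so no roll-forward applies.

2030-08-23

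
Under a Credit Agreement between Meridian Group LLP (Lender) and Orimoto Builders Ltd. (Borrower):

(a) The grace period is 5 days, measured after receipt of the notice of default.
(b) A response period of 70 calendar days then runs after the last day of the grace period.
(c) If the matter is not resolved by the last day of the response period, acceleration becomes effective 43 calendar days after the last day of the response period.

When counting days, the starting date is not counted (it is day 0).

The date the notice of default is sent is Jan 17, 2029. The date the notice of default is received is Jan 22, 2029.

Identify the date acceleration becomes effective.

May 20, 2029

Adding 5 calendar days to Jan 22, 2029 gives Jan 27, 2029, which is the last day of the grace period.
The last day of the response period: Jan 27, 2029 + 70 days = Apr 7, 2029.
The date acceleration becomes effective: Apr 7, 2029 + 43 days = May 20, 2029.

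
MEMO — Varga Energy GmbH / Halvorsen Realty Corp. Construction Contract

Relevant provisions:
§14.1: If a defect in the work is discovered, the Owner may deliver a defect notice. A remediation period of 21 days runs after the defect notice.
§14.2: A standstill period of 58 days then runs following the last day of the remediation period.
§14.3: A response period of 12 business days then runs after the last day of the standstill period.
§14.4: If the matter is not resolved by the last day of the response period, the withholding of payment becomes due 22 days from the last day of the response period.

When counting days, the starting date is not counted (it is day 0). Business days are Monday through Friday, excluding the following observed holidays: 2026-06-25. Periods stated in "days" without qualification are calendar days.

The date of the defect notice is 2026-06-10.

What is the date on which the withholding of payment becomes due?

Adding 21 calendar days to 2026-06-10 gives 2026-07-01, which is the last day of the remediation period.
The last day of the standstill period: 2026-07-01 + 58 days = 2026-08-28.
The last day of the response period: counting 12 business days from Friday, 2026-08-28 (Aug 31, Sep 1, Sep 2, Sep 3, …, Sep 11, Sep 14, Sep 15, skipping weekends) reaches Tuesday, 2026-09-15.
The date on which the withholding of payment becomes due: 2026-09-15 + 22 days = 2026-10-07.

2026-10-07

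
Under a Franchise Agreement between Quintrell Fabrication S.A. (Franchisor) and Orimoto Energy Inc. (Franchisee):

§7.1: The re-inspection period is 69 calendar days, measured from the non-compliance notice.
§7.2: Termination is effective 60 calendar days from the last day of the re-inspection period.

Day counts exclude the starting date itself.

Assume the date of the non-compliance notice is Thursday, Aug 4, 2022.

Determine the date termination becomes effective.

Adding 69 calendar days to Aug 4, 2022 gives Oct 12, 2022, which is the last day of the re-inspection period.
Adding 60 calendar days to Oct 12, 2022 gives Dec 11, 2022, which is the date termination becomes effective.

Dec 11, 2022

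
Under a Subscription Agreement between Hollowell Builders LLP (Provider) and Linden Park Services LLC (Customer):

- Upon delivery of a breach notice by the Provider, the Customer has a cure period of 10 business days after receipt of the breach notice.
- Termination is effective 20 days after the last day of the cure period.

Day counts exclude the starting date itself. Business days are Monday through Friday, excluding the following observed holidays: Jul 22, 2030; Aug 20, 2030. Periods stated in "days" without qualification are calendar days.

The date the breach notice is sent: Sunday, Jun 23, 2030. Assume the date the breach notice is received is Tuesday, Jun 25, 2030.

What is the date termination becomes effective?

Jul 29, 2030

The last day of the cure period: 10 business days after Tuesday, Jun 25, 2030, skipping weekends — Jun 26, Jun 27, Jun 28, Jul 1, Jul 2, Jul 3, Jul 4, Jul 5, Jul 8, Jul 9 — lands on Tuesday, Jul 9, 2030.
The date termination becomes effective: Jul 9, 2030 + 20 days = Jul 29, 2030.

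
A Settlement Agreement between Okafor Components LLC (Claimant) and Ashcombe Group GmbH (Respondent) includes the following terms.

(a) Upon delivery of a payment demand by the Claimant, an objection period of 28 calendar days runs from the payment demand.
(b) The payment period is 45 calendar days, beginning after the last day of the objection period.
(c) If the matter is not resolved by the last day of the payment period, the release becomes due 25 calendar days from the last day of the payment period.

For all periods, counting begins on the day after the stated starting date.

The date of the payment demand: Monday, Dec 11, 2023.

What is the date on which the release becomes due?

Mar 18, 2024

Adding 28 calendar days to Dec 11, 2023 gives Jan 8, 2024, which is the last day of the objection period.
Adding 45 calendar days to Jan 8, 2024 gives Feb 22, 2024, which is the last day of the payment period.
The date on which the release becomes due: 25 calendar days after Feb 22, 2024 is Mar 18, 2024.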